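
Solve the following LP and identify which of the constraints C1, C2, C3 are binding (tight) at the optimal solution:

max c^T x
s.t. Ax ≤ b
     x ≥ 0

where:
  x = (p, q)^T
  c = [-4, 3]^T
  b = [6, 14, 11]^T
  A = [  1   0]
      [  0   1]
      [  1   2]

At p = 0, q = 5.5, compute slack b - a·x for each constraint:
  C1: 6 − 0 = 6  (slack)
  C2: 14 − 5.5 = 8.5  (slack)
  C3: 11 − 11 = 0  (binding)

Optimal: p = 0, q = 5.5
Binding: C3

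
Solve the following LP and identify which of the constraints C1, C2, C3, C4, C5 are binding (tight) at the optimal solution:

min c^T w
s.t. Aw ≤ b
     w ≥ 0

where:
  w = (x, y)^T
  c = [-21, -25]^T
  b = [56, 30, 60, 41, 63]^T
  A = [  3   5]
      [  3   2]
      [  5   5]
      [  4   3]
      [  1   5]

At x = 2, y = 10, compute slack b - a·x for each constraint:
  C1: 56 − 56 = 0  (binding)
  C2: 30 − 26 = 4  (slack)
  C3: 60 − 60 = 0  (binding)
  C4: 41 − 38 = 3  (slack)
  C5: 63 − 52 = 11  (slack)

Optimal: x = 2, y = 10
Binding: C1, C3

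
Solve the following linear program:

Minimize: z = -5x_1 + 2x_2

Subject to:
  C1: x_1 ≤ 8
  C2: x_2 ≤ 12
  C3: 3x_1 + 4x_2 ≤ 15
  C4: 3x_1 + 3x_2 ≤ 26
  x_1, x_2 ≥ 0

Evaluate the objective at each vertex of the feasible region:
  z(0, 0) = 0
  z(5, 0) = -25  ←
  z(0, 3.75) = 7.5
The minimum is at x_1 = 5, x_2 = 0.

x_1 = 5, x_2 = 0, z = -25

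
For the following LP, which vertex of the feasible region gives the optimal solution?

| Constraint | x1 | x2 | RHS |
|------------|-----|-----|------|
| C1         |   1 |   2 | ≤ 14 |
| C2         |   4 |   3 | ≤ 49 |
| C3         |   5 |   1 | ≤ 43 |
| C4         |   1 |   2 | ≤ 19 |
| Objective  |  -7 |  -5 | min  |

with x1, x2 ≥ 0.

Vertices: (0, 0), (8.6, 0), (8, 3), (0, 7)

Evaluate the objective at each vertex of the feasible region:
  z(0, 0) = 0
  z(8.6, 0) = -60.2
  z(8, 3) = -71  ←
  z(0, 7) = -35
The minimum is at x1 = 8, x2 = 3.

(8, 3)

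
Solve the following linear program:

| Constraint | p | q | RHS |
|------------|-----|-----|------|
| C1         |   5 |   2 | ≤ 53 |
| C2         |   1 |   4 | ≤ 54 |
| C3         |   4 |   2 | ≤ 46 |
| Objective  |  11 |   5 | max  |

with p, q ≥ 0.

Evaluate the objective at each vertex of the feasible region:
  z(0, 0) = 0
  z(10.6, 0) = 116.6
  z(7, 9) = 122  ←
  z(5.429, 12.14) = 120.4
  z(0, 13.5) = 67.5
The maximum is at p = 7, q = 9.

p = 7, q = 9, z = 122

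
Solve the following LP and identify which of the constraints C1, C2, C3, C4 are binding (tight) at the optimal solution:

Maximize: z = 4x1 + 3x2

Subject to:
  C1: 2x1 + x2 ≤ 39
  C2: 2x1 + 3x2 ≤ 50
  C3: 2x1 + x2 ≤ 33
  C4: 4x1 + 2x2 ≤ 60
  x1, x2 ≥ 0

At x1 = 10, x2 = 10, compute slack b - a·x for each constraint:
  C1: 39 − 30 = 9  (slack)
  C2: 50 − 50 = 0  (binding)
  C3: 33 − 30 = 3  (slack)
  C4: 60 − 60 = 0  (binding)

Optimal: x1 = 10, x2 = 10
Binding: C2, C4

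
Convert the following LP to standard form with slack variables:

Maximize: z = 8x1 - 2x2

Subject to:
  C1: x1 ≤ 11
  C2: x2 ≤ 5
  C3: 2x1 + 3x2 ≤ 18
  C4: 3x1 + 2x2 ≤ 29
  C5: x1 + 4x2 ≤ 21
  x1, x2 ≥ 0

max z = 8x1 - 2x2

s.t.
  x1 + s1 = 11
  x2 + s2 = 5
  2x1 + 3x2 + s3 = 18
  3x1 + 2x2 + s4 = 29
  x1 + 4x2 + s5 = 21
  x1, x2, s1, s2, s3, s4, s5 ≥ 0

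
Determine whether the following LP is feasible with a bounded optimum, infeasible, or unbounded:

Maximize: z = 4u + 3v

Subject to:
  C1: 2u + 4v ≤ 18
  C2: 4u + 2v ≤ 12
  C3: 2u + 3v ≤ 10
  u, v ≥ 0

Feasible with a bounded optimal solution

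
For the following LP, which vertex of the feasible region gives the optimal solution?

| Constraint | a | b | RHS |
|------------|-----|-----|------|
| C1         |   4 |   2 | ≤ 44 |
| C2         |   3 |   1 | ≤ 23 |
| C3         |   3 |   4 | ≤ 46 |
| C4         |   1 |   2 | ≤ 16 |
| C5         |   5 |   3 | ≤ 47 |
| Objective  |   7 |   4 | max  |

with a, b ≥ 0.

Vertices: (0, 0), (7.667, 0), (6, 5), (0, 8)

Evaluate the objective at each vertex of the feasible region:
  z(0, 0) = 0
  z(7.667, 0) = 53.67
  z(6, 5) = 62  ←
  z(0, 8) = 32
The maximum is at a = 6, b = 5.

(6, 5)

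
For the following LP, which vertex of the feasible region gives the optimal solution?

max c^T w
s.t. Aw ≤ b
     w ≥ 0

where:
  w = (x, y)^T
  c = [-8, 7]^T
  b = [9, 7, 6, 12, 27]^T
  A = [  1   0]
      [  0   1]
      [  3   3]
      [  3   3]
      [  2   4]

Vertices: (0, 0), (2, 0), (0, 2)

Evaluate the objective at each vertex of the feasible region:
  z(0, 0) = 0
  z(2, 0) = -16
  z(0, 2) = 14  ←
The maximum is at x = 0, y = 2.

(0, 2)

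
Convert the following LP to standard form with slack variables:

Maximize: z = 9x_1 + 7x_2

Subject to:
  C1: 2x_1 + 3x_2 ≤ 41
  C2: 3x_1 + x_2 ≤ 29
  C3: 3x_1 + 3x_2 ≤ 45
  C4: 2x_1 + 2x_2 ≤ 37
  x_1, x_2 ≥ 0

max z = 9x_1 + 7x_2

s.t.
  2x_1 + 3x_2 + s1 = 41
  3x_1 + x_2 + s2 = 29
  3x_1 + 3x_2 + s3 = 45
  2x_1 + 2x_2 + s4 = 37
  x_1, x_2, s1, s2, s3, s4 ≥ 0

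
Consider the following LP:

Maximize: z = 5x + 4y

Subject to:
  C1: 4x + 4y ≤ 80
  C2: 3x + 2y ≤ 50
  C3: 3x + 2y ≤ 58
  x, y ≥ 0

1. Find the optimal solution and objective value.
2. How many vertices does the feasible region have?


1. x = 10, y = 10, z = 90
2. 4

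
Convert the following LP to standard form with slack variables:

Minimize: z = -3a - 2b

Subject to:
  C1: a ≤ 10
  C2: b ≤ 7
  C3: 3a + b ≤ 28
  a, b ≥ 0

min z = -3a - 2b

s.t.
  a + s1 = 10
  b + s2 = 7
  3a + b + s3 = 28
  a, b, s1, s2, s3 ≥ 0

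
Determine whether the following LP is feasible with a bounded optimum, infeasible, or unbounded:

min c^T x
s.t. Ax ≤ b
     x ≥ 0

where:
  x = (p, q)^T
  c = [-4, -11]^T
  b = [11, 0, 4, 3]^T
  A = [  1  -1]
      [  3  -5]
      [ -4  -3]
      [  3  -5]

Unbounded (objective can decrease without bound)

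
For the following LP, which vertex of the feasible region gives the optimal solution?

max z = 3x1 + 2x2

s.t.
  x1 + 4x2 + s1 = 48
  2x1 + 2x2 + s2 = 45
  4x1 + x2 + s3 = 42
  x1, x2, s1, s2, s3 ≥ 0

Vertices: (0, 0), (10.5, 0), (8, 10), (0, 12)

Evaluate the objective at each vertex of the feasible region:
  z(0, 0) = 0
  z(10.5, 0) = 31.5
  z(8, 10) = 44  ←
  z(0, 12) = 24
The maximum is at x1 = 8, x2 = 10.

(8, 10)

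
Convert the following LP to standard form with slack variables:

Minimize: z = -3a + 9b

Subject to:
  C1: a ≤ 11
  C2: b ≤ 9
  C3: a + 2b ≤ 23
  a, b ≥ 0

min z = -3a + 9b

s.t.
  a + s1 = 11
  b + s2 = 9
  a + 2b + s3 = 23
  a, b, s1, s2, s3 ≥ 0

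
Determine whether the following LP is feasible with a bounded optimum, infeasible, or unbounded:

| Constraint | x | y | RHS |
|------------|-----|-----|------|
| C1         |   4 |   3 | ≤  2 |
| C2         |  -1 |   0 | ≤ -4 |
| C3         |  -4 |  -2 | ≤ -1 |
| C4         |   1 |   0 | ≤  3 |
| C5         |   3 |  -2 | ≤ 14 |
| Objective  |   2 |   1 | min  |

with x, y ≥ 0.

Infeasible (no feasible solution exists)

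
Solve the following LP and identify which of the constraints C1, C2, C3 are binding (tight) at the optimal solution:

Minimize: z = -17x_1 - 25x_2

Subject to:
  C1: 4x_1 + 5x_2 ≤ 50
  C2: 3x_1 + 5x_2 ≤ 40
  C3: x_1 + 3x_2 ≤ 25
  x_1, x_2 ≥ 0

At x_1 = 10, x_2 = 2, compute slack b - a·x for each constraint:
  C1: 50 − 50 = 0  (binding)
  C2: 40 − 40 = 0  (binding)
  C3: 25 − 16 = 9  (slack)

Optimal: x_1 = 10, x_2 = 2
Binding: C1, C2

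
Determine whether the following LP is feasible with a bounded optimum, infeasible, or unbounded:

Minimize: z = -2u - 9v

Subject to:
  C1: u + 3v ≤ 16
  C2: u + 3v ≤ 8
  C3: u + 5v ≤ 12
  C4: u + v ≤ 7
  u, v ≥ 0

Feasible with a bounded optimal solution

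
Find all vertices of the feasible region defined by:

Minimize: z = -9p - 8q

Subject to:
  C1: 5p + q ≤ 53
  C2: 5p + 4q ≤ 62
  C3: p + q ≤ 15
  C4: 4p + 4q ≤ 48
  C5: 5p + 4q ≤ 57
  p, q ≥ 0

(0, 0), (10.6, 0), (10.33, 1.333), (9, 3), (0, 12)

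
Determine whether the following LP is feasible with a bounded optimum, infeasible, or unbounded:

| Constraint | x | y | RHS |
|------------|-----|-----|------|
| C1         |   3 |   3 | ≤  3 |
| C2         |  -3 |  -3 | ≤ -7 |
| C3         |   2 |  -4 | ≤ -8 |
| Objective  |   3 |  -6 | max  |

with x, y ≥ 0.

Infeasible (no feasible solution exists)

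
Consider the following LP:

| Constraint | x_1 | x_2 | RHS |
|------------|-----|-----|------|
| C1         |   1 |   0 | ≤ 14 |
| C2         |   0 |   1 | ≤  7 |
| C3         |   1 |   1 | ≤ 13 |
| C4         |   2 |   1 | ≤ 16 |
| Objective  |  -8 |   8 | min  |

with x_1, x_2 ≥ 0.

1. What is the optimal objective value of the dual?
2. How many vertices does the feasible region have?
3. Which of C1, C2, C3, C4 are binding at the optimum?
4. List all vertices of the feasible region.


1. -64
2. 4
3. C4
4. (0, 0), (8, 0), (4.5, 7), (0, 7)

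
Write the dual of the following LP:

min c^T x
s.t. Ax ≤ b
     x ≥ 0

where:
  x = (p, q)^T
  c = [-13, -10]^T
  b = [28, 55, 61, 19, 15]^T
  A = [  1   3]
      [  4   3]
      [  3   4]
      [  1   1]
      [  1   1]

Primal min cᵀx s.t. Ax ≤ b, x ≥ 0  →  Dual max −bᵀy s.t. Aᵀy ≥ −c, y ≥ 0.

Maximize: z = -28y1 - 55y2 - 61y3 - 19y4 - 15y5

Subject to:
  y1 + 4y2 + 3y3 + y4 + y5 ≥ 13
  3y1 + 3y2 + 4y3 + y4 + y5 ≥ 10
  y1, y2, y3, y4, y5 ≥ 0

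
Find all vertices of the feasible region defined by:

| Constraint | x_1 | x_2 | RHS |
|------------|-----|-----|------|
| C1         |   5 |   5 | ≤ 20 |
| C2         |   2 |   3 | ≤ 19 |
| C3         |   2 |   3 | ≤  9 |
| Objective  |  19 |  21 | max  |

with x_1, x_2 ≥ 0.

(0, 0), (4, 0), (3, 1), (0, 3)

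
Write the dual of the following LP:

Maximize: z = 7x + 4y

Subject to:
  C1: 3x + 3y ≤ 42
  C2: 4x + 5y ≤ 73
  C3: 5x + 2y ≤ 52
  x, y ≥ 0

Primal max cᵀx s.t. Ax ≤ b, x ≥ 0  →  Dual min bᵀy s.t. Aᵀy ≥ c, y ≥ 0.

Minimize: z = 42y1 + 73y2 + 52y3

Subject to:
  3y1 + 4y2 + 5y3 ≥ 7
  3y1 + 5y2 + 2y3 ≥ 4
  y1, y2, y3 ≥ 0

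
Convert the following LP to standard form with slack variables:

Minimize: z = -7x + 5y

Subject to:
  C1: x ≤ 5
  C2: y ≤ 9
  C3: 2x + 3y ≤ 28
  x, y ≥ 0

min z = -7x + 5y

s.t.
  x + s1 = 5
  y + s2 = 9
  2x + 3y + s3 = 28
  x, y, s1, s2, s3 ≥ 0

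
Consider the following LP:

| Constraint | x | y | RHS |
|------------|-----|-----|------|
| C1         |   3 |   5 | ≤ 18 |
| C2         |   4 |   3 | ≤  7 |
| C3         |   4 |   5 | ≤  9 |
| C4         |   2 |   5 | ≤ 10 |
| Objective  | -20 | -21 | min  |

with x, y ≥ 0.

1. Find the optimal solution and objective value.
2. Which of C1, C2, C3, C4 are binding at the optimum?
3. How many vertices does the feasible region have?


1. x = 1, y = 1, z = -41
2. C2, C3
3. 4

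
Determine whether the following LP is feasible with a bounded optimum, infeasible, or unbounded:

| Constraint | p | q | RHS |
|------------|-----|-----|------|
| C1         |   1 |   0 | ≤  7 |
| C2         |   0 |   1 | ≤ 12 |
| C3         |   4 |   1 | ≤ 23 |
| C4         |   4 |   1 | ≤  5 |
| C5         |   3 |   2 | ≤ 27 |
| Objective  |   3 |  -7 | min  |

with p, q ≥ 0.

Feasible with a bounded optimal solution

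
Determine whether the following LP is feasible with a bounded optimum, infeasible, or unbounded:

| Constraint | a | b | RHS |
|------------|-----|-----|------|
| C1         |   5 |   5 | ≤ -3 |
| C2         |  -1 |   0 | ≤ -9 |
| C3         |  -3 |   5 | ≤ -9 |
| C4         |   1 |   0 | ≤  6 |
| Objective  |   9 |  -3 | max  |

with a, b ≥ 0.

Infeasible (no feasible solution exists)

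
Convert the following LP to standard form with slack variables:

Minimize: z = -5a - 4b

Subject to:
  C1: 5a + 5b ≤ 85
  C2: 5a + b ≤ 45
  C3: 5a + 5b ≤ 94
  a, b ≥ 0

min z = -5a - 4b

s.t.
  5a + 5b + s1 = 85
  5a + b + s2 = 45
  5a + 5b + s3 = 94
  a, b, s1, s2, s3 ≥ 0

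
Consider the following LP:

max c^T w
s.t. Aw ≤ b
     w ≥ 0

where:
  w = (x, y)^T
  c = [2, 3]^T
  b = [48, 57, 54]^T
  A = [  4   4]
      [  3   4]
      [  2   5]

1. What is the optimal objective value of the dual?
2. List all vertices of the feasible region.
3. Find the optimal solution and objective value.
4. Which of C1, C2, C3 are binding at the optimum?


1. 34
2. (0, 0), (12, 0), (2, 10), (0, 10.8)
3. x = 2, y = 10, z = 34
4. C1, C3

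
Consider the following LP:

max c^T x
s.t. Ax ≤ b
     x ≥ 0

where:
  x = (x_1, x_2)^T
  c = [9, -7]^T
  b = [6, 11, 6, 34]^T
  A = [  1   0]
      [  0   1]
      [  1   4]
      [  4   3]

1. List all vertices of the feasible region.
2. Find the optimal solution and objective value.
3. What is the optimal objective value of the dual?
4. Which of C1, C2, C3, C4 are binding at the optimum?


1. (0, 0), (6, 0), (0, 1.5)
2. x_1 = 6, x_2 = 0, z = 54
3. 54
4. C1, C3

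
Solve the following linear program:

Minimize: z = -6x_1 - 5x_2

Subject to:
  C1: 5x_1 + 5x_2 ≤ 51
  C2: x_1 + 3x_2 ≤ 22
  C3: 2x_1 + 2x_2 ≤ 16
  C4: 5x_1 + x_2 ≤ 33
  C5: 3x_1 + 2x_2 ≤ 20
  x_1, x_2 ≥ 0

Evaluate the objective at each vertex of the feasible region:
  z(0, 0) = 0
  z(6.6, 0) = -39.6
  z(6.571, 0.1429) = -40.14
  z(4, 4) = -44  ←
  z(1, 7) = -41
  z(0, 7.333) = -36.67
The minimum is at x_1 = 4, x_2 = 4.

x_1 = 4, x_2 = 4, z = -44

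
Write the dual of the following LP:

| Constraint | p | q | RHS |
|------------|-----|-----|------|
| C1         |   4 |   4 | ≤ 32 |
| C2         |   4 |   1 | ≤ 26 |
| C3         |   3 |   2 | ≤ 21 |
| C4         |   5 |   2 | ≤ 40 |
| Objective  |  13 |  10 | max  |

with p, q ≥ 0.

Primal max cᵀx s.t. Ax ≤ b, x ≥ 0  →  Dual min bᵀy s.t. Aᵀy ≥ c, y ≥ 0.

Minimize: z = 32y1 + 26y2 + 21y3 + 40y4

Subject to:
  4y1 + 4y2 + 3y3 + 5y4 ≥ 13
  4y1 + y2 + 2y3 + 2y4 ≥ 10
  y1, y2, y3, y4 ≥ 0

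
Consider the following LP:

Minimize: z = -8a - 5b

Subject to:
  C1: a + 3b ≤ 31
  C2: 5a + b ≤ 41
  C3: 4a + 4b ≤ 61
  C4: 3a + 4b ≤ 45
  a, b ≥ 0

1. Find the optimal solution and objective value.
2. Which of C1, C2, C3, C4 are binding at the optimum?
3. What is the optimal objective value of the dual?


1. a = 7, b = 6, z = -86
2. C2, C4
3. -86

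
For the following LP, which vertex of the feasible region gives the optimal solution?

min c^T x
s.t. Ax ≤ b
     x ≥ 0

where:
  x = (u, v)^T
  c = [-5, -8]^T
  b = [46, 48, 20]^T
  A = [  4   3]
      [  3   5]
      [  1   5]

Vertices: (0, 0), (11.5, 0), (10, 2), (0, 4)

Evaluate the objective at each vertex of the feasible region:
  z(0, 0) = 0
  z(11.5, 0) = -57.5
  z(10, 2) = -66  ←
  z(0, 4) = -32
The minimum is at u = 10, v = 2.

(10, 2)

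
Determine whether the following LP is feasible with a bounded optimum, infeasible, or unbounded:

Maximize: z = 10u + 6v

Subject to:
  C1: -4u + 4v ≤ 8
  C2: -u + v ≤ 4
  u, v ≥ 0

Unbounded (objective can increase without bound)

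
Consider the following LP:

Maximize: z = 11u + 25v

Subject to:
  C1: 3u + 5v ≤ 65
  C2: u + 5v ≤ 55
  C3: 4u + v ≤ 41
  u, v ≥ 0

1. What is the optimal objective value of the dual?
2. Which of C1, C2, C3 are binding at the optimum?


1. 305
2. C1, C2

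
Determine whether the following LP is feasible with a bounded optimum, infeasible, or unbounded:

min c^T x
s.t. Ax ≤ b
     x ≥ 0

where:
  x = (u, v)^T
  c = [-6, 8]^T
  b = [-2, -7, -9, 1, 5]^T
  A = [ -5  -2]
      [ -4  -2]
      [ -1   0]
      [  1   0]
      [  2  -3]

Infeasible (no feasible solution exists)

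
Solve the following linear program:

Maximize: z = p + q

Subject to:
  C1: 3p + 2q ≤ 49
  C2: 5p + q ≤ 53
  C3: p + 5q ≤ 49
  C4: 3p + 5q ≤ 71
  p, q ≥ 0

Evaluate the objective at each vertex of the feasible region:
  z(0, 0) = 0
  z(10.6, 0) = 10.6
  z(9, 8) = 17  ←
  z(0, 9.8) = 9.8
The maximum is at p = 9, q = 8.

p = 9, q = 8, z = 17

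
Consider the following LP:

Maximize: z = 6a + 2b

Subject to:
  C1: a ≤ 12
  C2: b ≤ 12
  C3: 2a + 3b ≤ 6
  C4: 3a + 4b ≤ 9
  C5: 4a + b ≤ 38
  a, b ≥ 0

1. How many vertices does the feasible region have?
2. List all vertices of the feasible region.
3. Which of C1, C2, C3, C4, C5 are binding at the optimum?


1. 3
2. (0, 0), (3, 0), (0, 2)
3. C3, C4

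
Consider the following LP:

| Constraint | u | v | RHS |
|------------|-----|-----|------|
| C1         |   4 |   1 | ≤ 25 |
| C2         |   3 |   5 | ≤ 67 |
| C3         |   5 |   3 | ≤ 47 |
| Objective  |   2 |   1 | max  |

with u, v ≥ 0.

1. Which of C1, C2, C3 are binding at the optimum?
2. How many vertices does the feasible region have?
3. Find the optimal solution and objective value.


1. C1, C3
2. 5
3. u = 4, v = 9, z = 17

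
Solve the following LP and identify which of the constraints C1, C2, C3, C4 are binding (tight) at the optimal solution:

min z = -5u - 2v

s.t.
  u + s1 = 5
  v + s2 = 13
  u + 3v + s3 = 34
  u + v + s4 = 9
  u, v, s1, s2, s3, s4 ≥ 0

At u = 5, v = 4, compute slack b - a·x for each constraint:
  C1: 5 − 5 = 0  (binding)
  C2: 13 − 4 = 9  (slack)
  C3: 34 − 17 = 17  (slack)
  C4: 9 − 9 = 0  (binding)

Optimal: u = 5, v = 4
Binding: C1, C4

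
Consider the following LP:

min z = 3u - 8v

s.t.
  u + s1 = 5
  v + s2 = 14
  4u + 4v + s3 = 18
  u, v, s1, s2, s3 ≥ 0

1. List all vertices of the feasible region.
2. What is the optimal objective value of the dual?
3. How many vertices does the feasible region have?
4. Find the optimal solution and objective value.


1. (0, 0), (4.5, 0), (0, 4.5)
2. -36
3. 3
4. u = 0, v = 4.5, z = -36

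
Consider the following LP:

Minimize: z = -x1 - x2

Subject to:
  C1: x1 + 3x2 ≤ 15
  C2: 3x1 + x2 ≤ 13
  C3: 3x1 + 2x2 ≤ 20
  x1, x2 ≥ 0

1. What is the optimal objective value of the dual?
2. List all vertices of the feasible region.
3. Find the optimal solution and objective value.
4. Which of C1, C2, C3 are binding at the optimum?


1. -7
2. (0, 0), (4.333, 0), (3, 4), (0, 5)
3. x1 = 3, x2 = 4, z = -7
4. C1, C2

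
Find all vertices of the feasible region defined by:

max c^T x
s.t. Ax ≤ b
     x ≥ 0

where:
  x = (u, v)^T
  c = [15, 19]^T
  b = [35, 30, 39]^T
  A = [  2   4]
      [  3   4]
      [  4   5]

(0, 0), (9.75, 0), (6, 3), (0, 7.5)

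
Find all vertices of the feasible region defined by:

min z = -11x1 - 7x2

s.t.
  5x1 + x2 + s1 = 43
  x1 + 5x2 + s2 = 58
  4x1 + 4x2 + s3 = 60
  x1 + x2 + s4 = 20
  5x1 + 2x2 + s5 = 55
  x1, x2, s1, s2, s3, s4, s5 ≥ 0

(0, 0), (8.6, 0), (7, 8), (4.25, 10.75), (0, 11.6)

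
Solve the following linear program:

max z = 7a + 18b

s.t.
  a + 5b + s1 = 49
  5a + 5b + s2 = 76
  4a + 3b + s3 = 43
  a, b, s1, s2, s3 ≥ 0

Evaluate the objective at each vertex of the feasible region:
  z(0, 0) = 0
  z(10.75, 0) = 75.25
  z(4, 9) = 190  ←
  z(0, 9.8) = 176.4
The maximum is at a = 4, b = 9.

a = 4, b = 9, z = 190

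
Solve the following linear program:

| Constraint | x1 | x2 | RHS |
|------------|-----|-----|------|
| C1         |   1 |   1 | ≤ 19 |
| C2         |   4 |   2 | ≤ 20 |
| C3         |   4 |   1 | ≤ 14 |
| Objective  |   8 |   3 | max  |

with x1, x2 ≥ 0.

Evaluate the objective at each vertex of the feasible region:
  z(0, 0) = 0
  z(3.5, 0) = 28
  z(2, 6) = 34  ←
  z(0, 10) = 30
The maximum is at x1 = 2, x2 = 6.

x1 = 2, x2 = 6, z = 34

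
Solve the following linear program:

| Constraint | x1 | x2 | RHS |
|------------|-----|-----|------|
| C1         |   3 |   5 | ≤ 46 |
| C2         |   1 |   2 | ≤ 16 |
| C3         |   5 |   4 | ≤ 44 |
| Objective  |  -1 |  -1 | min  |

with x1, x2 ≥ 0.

Evaluate the objective at each vertex of the feasible region:
  z(0, 0) = 0
  z(8.8, 0) = -8.8
  z(4, 6) = -10  ←
  z(0, 8) = -8
The minimum is at x1 = 4, x2 = 6.

x1 = 4, x2 = 6, z = -10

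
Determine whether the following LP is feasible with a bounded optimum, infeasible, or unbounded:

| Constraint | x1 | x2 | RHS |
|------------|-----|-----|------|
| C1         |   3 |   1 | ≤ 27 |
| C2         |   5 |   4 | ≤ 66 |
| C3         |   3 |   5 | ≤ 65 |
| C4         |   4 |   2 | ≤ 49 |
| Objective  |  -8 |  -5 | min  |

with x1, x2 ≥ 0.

Feasible with a bounded optimal solution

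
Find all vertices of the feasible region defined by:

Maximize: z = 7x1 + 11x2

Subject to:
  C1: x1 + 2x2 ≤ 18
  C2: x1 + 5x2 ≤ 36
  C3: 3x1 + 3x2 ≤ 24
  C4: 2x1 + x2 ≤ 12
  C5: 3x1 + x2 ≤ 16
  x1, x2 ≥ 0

(0, 0), (5.333, 0), (4, 4), (1, 7), (0, 7.2)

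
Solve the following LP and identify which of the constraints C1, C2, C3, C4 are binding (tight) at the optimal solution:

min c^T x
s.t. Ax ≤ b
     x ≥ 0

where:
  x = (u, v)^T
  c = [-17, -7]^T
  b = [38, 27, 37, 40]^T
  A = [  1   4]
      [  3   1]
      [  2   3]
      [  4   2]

At u = 7, v = 6, compute slack b - a·x for each constraint:
  C1: 38 − 31 = 7  (slack)
  C2: 27 − 27 = 0  (binding)
  C3: 37 − 32 = 5  (slack)
  C4: 40 − 40 = 0  (binding)

Optimal: u = 7, v = 6
Binding: C2, C4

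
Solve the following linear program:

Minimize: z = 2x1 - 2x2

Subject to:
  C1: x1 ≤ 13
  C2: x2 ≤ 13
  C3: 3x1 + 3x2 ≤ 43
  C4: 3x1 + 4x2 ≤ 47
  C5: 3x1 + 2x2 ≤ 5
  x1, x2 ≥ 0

Evaluate the objective at each vertex of the feasible region:
  z(0, 0) = 0
  z(1.667, 0) = 3.333
  z(0, 2.5) = -5  ←
The minimum is at x1 = 0, x2 = 2.5.

x1 = 0, x2 = 2.5, z = -5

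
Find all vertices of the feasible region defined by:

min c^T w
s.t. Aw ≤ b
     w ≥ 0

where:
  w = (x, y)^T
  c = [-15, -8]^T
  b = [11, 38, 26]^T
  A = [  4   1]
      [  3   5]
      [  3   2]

(0, 0), (2.75, 0), (1, 7), (0, 7.6)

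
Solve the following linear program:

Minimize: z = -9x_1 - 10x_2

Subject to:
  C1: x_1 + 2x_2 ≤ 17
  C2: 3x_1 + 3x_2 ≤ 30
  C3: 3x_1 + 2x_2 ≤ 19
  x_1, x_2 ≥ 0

Evaluate the objective at each vertex of the feasible region:
  z(0, 0) = 0
  z(6.333, 0) = -57
  z(1, 8) = -89  ←
  z(0, 8.5) = -85
The minimum is at x_1 = 1, x_2 = 8.

x_1 = 1, x_2 = 8, z = -89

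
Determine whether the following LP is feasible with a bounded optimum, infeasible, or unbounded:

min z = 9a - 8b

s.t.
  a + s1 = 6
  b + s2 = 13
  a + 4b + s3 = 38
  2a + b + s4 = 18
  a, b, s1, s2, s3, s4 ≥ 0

Feasible with a bounded optimal solution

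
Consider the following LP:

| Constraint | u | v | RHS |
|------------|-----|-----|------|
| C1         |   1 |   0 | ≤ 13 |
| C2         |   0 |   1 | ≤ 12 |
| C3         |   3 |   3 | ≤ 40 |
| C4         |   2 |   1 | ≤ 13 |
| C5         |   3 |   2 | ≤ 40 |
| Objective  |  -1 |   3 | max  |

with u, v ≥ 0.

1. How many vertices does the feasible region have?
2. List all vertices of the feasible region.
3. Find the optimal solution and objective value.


1. 4
2. (0, 0), (6.5, 0), (0.5, 12), (0, 12)
3. u = 0, v = 12, z = 36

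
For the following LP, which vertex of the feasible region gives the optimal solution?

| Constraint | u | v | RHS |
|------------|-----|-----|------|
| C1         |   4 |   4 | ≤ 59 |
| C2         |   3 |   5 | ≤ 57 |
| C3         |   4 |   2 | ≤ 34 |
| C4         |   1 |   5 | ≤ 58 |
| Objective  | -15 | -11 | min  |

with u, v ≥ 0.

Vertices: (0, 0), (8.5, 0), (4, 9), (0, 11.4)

Evaluate the objective at each vertex of the feasible region:
  z(0, 0) = 0
  z(8.5, 0) = -127.5
  z(4, 9) = -159  ←
  z(0, 11.4) = -125.4
The minimum is at u = 4, v = 9.

(4, 9)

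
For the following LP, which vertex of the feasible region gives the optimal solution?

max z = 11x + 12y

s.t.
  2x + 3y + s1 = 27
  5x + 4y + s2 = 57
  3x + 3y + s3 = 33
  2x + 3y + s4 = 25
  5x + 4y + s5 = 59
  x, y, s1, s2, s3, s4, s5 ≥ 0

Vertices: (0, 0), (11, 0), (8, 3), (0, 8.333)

Evaluate the objective at each vertex of the feasible region:
  z(0, 0) = 0
  z(11, 0) = 121
  z(8, 3) = 124  ←
  z(0, 8.333) = 100
The maximum is at x = 8, y = 3.

(8, 3)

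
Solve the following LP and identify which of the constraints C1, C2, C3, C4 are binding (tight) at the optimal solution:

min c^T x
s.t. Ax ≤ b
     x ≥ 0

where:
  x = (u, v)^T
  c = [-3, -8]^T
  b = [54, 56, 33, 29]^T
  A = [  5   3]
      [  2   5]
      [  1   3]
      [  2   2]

At u = 3, v = 10, compute slack b - a·x for each constraint:
  C1: 54 − 45 = 9  (slack)
  C2: 56 − 56 = 0  (binding)
  C3: 33 − 33 = 0  (binding)
  C4: 29 − 26 = 3  (slack)

Optimal: u = 3, v = 10
Binding: C2, C3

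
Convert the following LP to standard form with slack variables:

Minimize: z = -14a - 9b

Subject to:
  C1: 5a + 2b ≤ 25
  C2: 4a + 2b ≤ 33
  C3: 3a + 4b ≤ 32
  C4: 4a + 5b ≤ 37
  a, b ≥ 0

min z = -14a - 9b

s.t.
  5a + 2b + s1 = 25
  4a + 2b + s2 = 33
  3a + 4b + s3 = 32
  4a + 5b + s4 = 37
  a, b, s1, s2, s3, s4 ≥ 0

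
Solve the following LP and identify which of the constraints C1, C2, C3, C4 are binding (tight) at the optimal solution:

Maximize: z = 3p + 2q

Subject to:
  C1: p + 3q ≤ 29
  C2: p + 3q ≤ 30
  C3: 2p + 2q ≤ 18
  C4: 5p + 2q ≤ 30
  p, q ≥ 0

At p = 4, q = 5, compute slack b - a·x for each constraint:
  C1: 29 − 19 = 10  (slack)
  C2: 30 − 19 = 11  (slack)
  C3: 18 − 18 = 0  (binding)
  C4: 30 − 30 = 0  (binding)

Optimal: p = 4, q = 5
Binding: C3, C4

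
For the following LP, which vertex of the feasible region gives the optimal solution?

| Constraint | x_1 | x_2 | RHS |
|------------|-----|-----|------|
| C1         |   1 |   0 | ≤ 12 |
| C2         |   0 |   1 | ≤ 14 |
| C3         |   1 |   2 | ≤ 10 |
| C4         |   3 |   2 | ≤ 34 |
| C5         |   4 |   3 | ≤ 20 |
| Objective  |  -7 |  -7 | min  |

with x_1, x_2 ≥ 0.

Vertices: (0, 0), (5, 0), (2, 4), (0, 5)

Evaluate the objective at each vertex of the feasible region:
  z(0, 0) = 0
  z(5, 0) = -35
  z(2, 4) = -42  ←
  z(0, 5) = -35
The minimum is at x_1 = 2, x_2 = 4.

(2, 4)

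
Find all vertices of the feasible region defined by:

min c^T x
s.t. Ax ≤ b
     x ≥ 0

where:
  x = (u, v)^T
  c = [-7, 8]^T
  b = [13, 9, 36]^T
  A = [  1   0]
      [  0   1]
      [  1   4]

(0, 0), (13, 0), (13, 5.75), (0, 9)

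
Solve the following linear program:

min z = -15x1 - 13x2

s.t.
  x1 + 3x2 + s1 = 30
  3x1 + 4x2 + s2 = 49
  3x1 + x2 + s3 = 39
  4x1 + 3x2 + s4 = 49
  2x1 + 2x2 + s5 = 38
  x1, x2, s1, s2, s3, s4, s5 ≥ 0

Evaluate the objective at each vertex of the feasible region:
  z(0, 0) = 0
  z(12.25, 0) = -183.8
  z(7, 7) = -196  ←
  z(5.4, 8.2) = -187.6
  z(0, 10) = -130
The minimum is at x1 = 7, x2 = 7.

x1 = 7, x2 = 7, z = -196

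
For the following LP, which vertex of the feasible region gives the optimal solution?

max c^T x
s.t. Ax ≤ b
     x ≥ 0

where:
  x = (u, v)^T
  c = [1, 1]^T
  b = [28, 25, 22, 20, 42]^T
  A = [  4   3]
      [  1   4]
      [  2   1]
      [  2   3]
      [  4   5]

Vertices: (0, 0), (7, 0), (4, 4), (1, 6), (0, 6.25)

Evaluate the objective at each vertex of the feasible region:
  z(0, 0) = 0
  z(7, 0) = 7
  z(4, 4) = 8  ←
  z(1, 6) = 7
  z(0, 6.25) = 6.25
The maximum is at u = 4, v = 4.

(4, 4)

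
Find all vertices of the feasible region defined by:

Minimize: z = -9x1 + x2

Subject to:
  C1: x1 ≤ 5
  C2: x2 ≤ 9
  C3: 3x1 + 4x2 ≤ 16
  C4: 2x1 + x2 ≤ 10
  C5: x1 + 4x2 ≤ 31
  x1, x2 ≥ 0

(0, 0), (5, 0), (4.8, 0.4), (0, 4)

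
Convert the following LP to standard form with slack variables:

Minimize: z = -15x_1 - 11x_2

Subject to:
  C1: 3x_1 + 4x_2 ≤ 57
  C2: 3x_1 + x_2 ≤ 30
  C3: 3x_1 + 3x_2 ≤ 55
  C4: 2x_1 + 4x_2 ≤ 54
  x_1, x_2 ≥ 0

min z = -15x_1 - 11x_2

s.t.
  3x_1 + 4x_2 + s1 = 57
  3x_1 + x_2 + s2 = 30
  3x_1 + 3x_2 + s3 = 55
  2x_1 + 4x_2 + s4 = 54
  x_1, x_2, s1, s2, s3, s4 ≥ 0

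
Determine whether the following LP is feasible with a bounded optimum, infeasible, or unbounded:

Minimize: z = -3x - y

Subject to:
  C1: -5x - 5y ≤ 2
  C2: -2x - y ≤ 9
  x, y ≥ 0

Unbounded (objective can decrease without bound)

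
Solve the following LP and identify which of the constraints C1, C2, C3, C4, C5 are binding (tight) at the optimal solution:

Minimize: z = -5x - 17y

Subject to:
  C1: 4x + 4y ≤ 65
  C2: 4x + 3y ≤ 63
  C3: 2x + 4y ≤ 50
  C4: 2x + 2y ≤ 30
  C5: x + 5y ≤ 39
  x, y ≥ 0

At x = 9, y = 6, compute slack b - a·x for each constraint:
  C1: 65 − 60 = 5  (slack)
  C2: 63 − 54 = 9  (slack)
  C3: 50 − 42 = 8  (slack)
  C4: 30 − 30 = 0  (binding)
  C5: 39 − 39 = 0  (binding)

Optimal: x = 9, y = 6
Binding: C4, C5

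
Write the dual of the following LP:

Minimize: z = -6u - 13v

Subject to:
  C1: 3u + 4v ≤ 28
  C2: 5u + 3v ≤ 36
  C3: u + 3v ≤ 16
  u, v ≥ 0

Primal min cᵀx s.t. Ax ≤ b, x ≥ 0  →  Dual max −bᵀy s.t. Aᵀy ≥ −c, y ≥ 0.

Maximize: z = -28y1 - 36y2 - 16y3

Subject to:
  3y1 + 5y2 + y3 ≥ 6
  4y1 + 3y2 + 3y3 ≥ 13
  y1, y2, y3 ≥ 0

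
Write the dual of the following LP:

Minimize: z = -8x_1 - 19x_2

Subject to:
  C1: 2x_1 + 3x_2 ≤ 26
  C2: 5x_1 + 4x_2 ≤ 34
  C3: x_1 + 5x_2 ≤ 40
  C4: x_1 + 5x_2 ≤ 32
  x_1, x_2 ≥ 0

Primal min cᵀx s.t. Ax ≤ b, x ≥ 0  →  Dual max −bᵀy s.t. Aᵀy ≥ −c, y ≥ 0.

Maximize: z = -26y1 - 34y2 - 40y3 - 32y4

Subject to:
  2y1 + 5y2 + y3 + y4 ≥ 8
  3y1 + 4y2 + 5y3 + 5y4 ≥ 19
  y1, y2, y3, y4 ≥ 0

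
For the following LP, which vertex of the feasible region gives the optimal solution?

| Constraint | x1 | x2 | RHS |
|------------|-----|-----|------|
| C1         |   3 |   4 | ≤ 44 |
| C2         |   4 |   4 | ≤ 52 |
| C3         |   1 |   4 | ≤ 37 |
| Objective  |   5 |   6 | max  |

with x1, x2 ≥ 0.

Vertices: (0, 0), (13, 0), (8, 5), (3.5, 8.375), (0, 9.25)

Evaluate the objective at each vertex of the feasible region:
  z(0, 0) = 0
  z(13, 0) = 65
  z(8, 5) = 70  ←
  z(3.5, 8.375) = 67.75
  z(0, 9.25) = 55.5
The maximum is at x1 = 8, x2 = 5.

(8, 5)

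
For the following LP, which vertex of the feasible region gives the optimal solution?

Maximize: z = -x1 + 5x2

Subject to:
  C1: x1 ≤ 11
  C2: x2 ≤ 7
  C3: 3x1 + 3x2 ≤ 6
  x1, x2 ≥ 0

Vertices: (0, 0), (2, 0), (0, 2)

Evaluate the objective at each vertex of the feasible region:
  z(0, 0) = 0
  z(2, 0) = -2
  z(0, 2) = 10  ←
The maximum is at x1 = 0, x2 = 2.

(0, 2)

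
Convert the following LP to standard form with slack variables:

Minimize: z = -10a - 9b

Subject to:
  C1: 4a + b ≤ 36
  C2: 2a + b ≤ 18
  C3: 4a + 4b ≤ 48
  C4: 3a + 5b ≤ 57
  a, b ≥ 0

min z = -10a - 9b

s.t.
  4a + b + s1 = 36
  2a + b + s2 = 18
  4a + 4b + s3 = 48
  3a + 5b + s4 = 57
  a, b, s1, s2, s3, s4 ≥ 0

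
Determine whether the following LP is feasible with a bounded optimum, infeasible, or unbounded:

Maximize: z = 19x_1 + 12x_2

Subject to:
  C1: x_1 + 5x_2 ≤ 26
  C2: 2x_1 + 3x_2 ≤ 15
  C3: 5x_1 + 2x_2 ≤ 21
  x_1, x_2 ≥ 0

Feasible with a bounded optimal solution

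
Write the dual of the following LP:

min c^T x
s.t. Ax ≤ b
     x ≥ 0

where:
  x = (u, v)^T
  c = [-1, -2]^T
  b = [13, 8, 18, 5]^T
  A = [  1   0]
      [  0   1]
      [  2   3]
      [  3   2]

Primal min cᵀx s.t. Ax ≤ b, x ≥ 0  →  Dual max −bᵀy s.t. Aᵀy ≥ −c, y ≥ 0.

Maximize: z = -13y1 - 8y2 - 18y3 - 5y4

Subject to:
  y1 + 2y3 + 3y4 ≥ 1
  y2 + 3y3 + 2y4 ≥ 2
  y1, y2, y3, y4 ≥ 0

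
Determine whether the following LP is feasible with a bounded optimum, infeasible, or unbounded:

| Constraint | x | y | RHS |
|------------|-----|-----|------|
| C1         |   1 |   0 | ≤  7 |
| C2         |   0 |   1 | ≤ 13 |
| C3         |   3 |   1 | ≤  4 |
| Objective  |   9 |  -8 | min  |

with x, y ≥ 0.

Feasible with a bounded optimal solution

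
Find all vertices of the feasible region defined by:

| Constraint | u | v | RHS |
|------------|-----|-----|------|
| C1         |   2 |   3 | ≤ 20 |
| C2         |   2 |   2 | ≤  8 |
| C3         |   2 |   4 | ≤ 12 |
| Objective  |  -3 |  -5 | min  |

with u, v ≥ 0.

(0, 0), (4, 0), (2, 2), (0, 3)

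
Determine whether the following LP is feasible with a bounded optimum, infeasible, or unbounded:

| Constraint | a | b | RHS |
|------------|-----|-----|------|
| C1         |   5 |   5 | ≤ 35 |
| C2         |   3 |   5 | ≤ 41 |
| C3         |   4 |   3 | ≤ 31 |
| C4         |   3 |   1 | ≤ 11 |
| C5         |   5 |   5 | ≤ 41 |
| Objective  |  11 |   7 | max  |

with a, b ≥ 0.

Feasible with a bounded optimal solution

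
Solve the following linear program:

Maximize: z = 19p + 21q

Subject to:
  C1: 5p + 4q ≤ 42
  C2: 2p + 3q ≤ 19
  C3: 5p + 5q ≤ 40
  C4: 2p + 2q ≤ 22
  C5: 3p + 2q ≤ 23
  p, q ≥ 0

Evaluate the objective at each vertex of the feasible region:
  z(0, 0) = 0
  z(7.667, 0) = 145.7
  z(7, 1) = 154
  z(5, 3) = 158  ←
  z(0, 6.333) = 133
The maximum is at p = 5, q = 3.

p = 5, q = 3, z = 158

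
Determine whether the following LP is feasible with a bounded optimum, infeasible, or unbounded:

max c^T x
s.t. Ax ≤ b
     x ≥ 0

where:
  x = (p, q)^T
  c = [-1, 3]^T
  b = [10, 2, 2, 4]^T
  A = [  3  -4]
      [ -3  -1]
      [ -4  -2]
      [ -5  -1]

Unbounded (objective can increase without bound)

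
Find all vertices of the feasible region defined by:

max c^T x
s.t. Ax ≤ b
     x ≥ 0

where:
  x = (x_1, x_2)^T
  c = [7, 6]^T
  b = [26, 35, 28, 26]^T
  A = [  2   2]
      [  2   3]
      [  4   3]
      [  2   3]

(0, 0), (7, 0), (1, 8), (0, 8.667)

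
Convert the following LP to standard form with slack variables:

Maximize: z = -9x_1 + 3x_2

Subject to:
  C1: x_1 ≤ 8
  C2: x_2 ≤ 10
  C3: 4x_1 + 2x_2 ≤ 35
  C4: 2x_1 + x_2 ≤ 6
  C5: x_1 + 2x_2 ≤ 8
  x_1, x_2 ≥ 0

max z = -9x_1 + 3x_2

s.t.
  x_1 + s1 = 8
  x_2 + s2 = 10
  4x_1 + 2x_2 + s3 = 35
  2x_1 + x_2 + s4 = 6
  x_1 + 2x_2 + s5 = 8
  x_1, x_2, s1, s2, s3, s4, s5 ≥ 0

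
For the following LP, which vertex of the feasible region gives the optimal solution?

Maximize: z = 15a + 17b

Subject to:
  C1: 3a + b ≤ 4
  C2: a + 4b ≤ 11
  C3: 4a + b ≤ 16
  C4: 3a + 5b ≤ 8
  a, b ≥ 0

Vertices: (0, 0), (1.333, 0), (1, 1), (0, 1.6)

Evaluate the objective at each vertex of the feasible region:
  z(0, 0) = 0
  z(1.333, 0) = 20
  z(1, 1) = 32  ←
  z(0, 1.6) = 27.2
The maximum is at a = 1, b = 1.

(1, 1)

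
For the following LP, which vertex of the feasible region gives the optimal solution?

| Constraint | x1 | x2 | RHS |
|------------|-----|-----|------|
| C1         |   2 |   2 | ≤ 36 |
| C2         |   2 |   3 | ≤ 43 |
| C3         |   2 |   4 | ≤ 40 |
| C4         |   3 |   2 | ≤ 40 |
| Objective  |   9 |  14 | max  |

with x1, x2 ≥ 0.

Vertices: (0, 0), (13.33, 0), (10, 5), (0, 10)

Evaluate the objective at each vertex of the feasible region:
  z(0, 0) = 0
  z(13.33, 0) = 120
  z(10, 5) = 160  ←
  z(0, 10) = 140
The maximum is at x1 = 10, x2 = 5.

(10, 5)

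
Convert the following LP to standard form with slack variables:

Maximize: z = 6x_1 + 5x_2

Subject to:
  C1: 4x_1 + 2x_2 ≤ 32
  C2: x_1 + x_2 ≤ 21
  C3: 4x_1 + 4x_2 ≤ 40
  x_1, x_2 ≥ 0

max z = 6x_1 + 5x_2

s.t.
  4x_1 + 2x_2 + s1 = 32
  x_1 + x_2 + s2 = 21
  4x_1 + 4x_2 + s3 = 40
  x_1, x_2, s1, s2, s3 ≥ 0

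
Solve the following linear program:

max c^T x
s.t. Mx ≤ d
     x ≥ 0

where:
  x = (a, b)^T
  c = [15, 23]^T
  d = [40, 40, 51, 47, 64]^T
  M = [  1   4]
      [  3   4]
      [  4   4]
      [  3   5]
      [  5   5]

Evaluate the objective at each vertex of the feasible region:
  z(0, 0) = 0
  z(12.75, 0) = 191.2
  z(11, 1.75) = 205.2
  z(4, 7) = 221  ←
  z(0, 9.4) = 216.2
The maximum is at a = 4, b = 7.

a = 4, b = 7, z = 221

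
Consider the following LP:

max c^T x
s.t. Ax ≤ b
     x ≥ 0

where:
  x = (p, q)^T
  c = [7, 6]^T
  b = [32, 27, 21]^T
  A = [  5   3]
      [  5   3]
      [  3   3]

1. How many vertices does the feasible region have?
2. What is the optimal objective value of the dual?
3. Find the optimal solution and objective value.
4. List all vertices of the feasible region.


1. 4
2. 45
3. p = 3, q = 4, z = 45
4. (0, 0), (5.4, 0), (3, 4), (0, 7)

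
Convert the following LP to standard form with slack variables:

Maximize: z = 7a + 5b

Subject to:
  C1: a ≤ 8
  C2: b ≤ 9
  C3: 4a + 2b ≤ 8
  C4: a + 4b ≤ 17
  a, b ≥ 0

max z = 7a + 5b

s.t.
  a + s1 = 8
  b + s2 = 9
  4a + 2b + s3 = 8
  a + 4b + s4 = 17
  a, b, s1, s2, s3, s4 ≥ 0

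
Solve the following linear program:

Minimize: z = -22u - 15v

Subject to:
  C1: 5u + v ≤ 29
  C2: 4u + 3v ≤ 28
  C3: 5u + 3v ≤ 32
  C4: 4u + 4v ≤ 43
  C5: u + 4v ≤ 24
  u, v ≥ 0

Evaluate the objective at each vertex of the feasible region:
  z(0, 0) = 0
  z(5.8, 0) = -127.6
  z(5.5, 1.5) = -143.5
  z(4, 4) = -148  ←
  z(3.077, 5.231) = -146.2
  z(0, 6) = -90
The minimum is at u = 4, v = 4.

u = 4, v = 4, z = -148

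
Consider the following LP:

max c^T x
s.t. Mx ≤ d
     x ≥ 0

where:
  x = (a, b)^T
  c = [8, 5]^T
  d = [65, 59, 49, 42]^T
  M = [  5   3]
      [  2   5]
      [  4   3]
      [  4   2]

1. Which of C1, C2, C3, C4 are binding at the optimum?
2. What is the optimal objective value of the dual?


1. C3, C4
2. 91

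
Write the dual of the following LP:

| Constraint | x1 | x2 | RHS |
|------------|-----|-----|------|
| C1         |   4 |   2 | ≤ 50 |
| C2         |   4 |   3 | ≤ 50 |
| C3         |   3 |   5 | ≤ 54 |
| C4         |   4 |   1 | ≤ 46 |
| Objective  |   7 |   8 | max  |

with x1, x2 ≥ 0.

Primal max cᵀx s.t. Ax ≤ b, x ≥ 0  →  Dual min bᵀy s.t. Aᵀy ≥ c, y ≥ 0.

Minimize: z = 50y1 + 50y2 + 54y3 + 46y4

Subject to:
  4y1 + 4y2 + 3y3 + 4y4 ≥ 7
  2y1 + 3y2 + 5y3 + y4 ≥ 8
  y1, y2, y3, y4 ≥ 0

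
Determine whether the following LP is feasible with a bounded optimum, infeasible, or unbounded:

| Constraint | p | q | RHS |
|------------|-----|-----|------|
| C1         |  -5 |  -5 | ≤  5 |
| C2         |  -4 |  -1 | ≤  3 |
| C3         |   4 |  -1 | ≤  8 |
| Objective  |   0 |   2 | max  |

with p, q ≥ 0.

Unbounded (objective can increase without bound)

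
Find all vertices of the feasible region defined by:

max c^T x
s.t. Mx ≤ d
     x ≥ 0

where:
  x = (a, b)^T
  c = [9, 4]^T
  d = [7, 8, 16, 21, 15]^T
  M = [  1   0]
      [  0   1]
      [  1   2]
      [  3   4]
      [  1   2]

(0, 0), (7, 0), (0, 5.25)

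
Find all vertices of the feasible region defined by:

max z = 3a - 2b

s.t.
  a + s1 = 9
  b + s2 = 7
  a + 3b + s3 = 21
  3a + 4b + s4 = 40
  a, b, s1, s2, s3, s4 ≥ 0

(0, 0), (9, 0), (9, 3.25), (7.2, 4.6), (0, 7)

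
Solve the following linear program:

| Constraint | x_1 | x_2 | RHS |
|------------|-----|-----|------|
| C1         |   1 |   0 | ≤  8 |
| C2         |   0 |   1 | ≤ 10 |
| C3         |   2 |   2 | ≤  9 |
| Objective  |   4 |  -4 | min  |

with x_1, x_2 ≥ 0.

Evaluate the objective at each vertex of the feasible region:
  z(0, 0) = 0
  z(4.5, 0) = 18
  z(0, 4.5) = -18  ←
The minimum is at x_1 = 0, x_2 = 4.5.

x_1 = 0, x_2 = 4.5, z = -18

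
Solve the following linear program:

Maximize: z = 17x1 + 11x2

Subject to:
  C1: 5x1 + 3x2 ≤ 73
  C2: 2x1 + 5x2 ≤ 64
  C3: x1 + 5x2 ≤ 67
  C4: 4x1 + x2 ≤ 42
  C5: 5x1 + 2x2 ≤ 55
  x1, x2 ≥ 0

Evaluate the objective at each vertex of the feasible region:
  z(0, 0) = 0
  z(10.5, 0) = 178.5
  z(9.667, 3.333) = 201
  z(7, 10) = 229  ←
  z(0, 12.8) = 140.8
The maximum is at x1 = 7, x2 = 10.

x1 = 7, x2 = 10, z = 229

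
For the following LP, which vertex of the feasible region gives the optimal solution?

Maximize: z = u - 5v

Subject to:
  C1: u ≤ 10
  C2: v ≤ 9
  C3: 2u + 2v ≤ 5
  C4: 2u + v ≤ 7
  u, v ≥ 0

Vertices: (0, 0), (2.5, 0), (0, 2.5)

Evaluate the objective at each vertex of the feasible region:
  z(0, 0) = 0
  z(2.5, 0) = 2.5  ←
  z(0, 2.5) = -12.5
The maximum is at u = 2.5, v = 0.

(2.5, 0)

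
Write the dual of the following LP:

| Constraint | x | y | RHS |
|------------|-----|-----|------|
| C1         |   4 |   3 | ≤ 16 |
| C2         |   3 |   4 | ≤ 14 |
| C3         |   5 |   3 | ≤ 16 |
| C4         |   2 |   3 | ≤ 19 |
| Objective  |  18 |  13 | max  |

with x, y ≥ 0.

Primal max cᵀx s.t. Ax ≤ b, x ≥ 0  →  Dual min bᵀy s.t. Aᵀy ≥ c, y ≥ 0.

Minimize: z = 16y1 + 14y2 + 16y3 + 19y4

Subject to:
  4y1 + 3y2 + 5y3 + 2y4 ≥ 18
  3y1 + 4y2 + 3y3 + 3y4 ≥ 13
  y1, y2, y3, y4 ≥ 0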